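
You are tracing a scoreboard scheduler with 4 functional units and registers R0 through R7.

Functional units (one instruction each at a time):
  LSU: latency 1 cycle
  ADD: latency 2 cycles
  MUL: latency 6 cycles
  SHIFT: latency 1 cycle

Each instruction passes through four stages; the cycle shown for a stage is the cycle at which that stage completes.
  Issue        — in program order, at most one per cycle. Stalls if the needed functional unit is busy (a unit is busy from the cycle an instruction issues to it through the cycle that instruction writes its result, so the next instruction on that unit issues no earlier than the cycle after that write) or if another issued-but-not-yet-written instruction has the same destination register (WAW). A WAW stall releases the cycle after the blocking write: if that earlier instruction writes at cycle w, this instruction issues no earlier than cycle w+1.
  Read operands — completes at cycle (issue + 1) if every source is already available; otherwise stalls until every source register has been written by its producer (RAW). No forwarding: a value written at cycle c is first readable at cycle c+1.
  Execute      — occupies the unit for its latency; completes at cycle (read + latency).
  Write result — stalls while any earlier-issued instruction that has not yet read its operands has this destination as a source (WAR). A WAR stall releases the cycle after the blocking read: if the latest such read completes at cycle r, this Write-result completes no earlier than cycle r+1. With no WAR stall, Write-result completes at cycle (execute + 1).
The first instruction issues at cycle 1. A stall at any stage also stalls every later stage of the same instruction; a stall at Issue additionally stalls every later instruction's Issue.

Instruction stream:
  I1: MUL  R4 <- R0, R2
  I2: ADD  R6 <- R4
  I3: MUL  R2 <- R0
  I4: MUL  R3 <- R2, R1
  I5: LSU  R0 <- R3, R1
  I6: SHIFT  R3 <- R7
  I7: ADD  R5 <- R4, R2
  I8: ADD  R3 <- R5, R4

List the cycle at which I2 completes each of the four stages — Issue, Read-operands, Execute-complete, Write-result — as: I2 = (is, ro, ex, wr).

[1] I1→MUL
[2] I1 RO · I2→ADD
[8] I1 EX
[9] I1 WR R4
[10] I2 RO · I3→MUL
[11] I3 RO
[12] I2 EX
[13] I2 WR R6
[17] I3 EX
[18] I3 WR R2
[19] I4→MUL
[20] I4 RO · I5→LSU
[26] I4 EX
[27] I4 WR R3
[28] I5 RO · I6→SHIFT
[29] I5 EX · I6 RO · I7→ADD
[30] I5 WR R0 · I6 EX · I7 RO
[31] I6 WR R3
[32] I7 EX
[33] I7 WR R5
[34] I8→ADD
[35] I8 RO
[37] I8 EX
[38] I8 WR R3

I2 = (2, 10, 12, 13)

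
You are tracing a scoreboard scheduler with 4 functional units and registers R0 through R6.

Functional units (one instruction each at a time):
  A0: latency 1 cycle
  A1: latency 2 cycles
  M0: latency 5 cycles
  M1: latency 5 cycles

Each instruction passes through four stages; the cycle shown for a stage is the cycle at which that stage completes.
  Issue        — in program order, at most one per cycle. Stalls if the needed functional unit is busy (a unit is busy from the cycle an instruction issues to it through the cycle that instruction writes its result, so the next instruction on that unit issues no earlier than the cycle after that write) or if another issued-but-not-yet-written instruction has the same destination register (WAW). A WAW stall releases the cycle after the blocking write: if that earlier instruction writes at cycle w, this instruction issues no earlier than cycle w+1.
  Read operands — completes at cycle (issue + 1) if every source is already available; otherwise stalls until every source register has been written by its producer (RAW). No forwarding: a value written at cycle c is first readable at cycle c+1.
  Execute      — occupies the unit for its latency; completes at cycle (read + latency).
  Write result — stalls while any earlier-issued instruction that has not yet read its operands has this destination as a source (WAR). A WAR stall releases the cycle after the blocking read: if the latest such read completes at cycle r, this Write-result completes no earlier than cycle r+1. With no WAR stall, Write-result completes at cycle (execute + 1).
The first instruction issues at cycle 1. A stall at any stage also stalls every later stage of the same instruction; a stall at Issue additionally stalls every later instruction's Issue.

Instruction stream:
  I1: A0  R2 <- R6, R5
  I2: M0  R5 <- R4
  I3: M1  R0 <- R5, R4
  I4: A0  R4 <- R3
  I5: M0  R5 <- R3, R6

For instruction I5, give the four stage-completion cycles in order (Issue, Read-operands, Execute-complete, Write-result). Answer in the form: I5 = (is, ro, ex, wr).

I5 = (10, 11, 16, 17)

I1 -> (1, 2, 3, 4)
I2 -> (2, 3, 8, 9)
I3 -> (3, 10, 15, 16)  // RAW R5: wait I2 write@9
I4 -> (5, 6, 7, 11)  // struct: A0 busy until I1 writes@4, WAR R4: wait I3 read@10
I5 -> (10, 11, 16, 17)  // struct: M0 busy until I2 writes@9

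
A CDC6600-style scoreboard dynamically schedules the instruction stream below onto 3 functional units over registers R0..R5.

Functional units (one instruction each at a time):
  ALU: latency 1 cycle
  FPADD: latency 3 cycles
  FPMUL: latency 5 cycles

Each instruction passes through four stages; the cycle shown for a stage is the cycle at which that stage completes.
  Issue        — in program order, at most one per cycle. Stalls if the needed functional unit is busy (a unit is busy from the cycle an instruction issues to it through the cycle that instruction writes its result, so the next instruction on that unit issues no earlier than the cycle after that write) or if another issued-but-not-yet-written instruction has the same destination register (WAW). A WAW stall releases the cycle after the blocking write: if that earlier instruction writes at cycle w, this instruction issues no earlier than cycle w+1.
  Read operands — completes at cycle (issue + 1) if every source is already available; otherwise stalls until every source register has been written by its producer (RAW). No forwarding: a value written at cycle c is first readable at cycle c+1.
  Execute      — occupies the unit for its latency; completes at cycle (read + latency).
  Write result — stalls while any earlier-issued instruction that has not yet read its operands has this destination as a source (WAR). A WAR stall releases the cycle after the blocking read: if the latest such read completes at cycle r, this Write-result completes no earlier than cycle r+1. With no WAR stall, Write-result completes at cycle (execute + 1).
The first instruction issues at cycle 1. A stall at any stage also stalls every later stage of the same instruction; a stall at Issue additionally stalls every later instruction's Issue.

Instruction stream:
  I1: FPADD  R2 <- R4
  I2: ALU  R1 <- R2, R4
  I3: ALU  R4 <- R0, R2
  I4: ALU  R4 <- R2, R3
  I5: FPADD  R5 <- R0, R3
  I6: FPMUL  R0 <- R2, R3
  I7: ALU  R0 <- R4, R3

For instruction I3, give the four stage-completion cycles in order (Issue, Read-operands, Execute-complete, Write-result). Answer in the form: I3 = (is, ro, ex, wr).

cycle 1: issue I1 (FPADD)
cycle 2: I1 read-ops · issue I2 (ALU)
cycle 5: I1 finished on FPADD
cycle 6: I1→R2
cycle 7: I2 read-ops
cycle 8: I2 finished on ALU
cycle 9: I2→R1
cycle 10: issue I3 (ALU)
cycle 11: I3 read-ops
cycle 12: I3 finished on ALU
cycle 13: I3→R4
cycle 14: issue I4 (ALU)
cycle 15: I4 read-ops · issue I5 (FPADD)
cycle 16: I4 finished on ALU · I5 read-ops · issue I6 (FPMUL)
cycle 17: I4→R4 · I6 read-ops
cycle 19: I5 finished on FPADD
cycle 20: I5→R5
cycle 22: I6 finished on FPMUL
cycle 23: I6→R0
cycle 24: issue I7 (ALU)
cycle 25: I7 read-ops
cycle 26: I7 finished on ALU
cycle 27: I7→R0

I3 = (10, 11, 12, 13)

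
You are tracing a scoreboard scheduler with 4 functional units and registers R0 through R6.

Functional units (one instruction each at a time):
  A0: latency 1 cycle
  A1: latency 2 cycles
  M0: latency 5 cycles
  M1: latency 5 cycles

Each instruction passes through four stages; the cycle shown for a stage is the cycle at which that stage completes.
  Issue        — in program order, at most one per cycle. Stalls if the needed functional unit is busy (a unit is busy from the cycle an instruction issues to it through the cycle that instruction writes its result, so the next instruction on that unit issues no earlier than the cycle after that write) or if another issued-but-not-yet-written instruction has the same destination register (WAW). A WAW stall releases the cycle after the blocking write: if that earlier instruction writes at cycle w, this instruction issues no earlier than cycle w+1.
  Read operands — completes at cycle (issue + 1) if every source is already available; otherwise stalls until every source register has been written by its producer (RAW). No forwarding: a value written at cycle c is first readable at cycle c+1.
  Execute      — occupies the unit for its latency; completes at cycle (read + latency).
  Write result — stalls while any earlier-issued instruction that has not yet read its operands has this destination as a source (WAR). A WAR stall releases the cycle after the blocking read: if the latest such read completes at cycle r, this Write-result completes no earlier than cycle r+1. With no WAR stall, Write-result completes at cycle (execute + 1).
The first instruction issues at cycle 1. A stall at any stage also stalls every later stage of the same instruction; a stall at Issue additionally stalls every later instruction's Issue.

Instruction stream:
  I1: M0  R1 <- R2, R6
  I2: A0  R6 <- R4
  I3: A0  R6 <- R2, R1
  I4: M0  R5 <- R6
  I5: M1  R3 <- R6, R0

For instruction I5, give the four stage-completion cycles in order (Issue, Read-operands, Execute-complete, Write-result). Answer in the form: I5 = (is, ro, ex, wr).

I1  is:1  ro:2  ex:7  wr:8
I2  is:2  ro:3  ex:4  wr:5
I3  is:6  ro:9  ex:10  wr:11  — struct: A0 busy until I2 writes@5, RAW R1: wait I1 write@8
I4  is:9  ro:12  ex:17  wr:18  — struct: M0 busy until I1 writes@8, RAW R6: wait I3 write@11
I5  is:10  ro:12  ex:17  wr:18  — RAW R6: wait I3 write@11

I5 = (10, 12, 17, 18)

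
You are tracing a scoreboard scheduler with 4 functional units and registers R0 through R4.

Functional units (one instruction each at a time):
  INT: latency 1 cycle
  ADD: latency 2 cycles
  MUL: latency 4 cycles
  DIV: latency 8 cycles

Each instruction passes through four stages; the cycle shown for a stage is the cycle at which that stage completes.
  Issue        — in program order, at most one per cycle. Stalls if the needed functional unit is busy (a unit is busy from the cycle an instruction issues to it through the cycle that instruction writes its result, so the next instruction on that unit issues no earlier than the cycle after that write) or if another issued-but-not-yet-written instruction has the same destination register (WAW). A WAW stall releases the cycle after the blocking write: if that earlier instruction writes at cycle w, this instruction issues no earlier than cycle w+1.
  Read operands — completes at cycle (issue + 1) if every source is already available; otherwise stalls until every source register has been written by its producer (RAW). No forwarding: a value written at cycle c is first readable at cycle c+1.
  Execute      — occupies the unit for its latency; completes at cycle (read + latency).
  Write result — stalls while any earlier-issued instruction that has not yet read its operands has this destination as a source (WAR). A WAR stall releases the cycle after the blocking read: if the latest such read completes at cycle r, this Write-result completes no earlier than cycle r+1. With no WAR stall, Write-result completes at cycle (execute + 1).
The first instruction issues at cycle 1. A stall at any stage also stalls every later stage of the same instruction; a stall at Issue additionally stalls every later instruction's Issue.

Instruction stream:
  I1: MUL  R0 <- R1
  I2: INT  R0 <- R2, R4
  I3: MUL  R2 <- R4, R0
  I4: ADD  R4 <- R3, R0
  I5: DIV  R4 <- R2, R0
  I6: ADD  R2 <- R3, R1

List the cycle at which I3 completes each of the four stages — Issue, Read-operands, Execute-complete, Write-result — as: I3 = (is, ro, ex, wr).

I3 = (9, 12, 16, 17)

t=1  issue I1 (MUL)
t=2  I1 read-ops
t=6  I1 finished on MUL
t=7  I1→R0
t=8  issue I2 (INT)
t=9  I2 read-ops, issue I3 (MUL)
t=10  I2 finished on INT, issue I4 (ADD)
t=11  I2→R0
t=12  I3 read-ops, I4 read-ops
t=14  I4 finished on ADD
t=15  I4→R4
t=16  I3 finished on MUL, issue I5 (DIV)
t=17  I3→R2
t=18  I5 read-ops, issue I6 (ADD)
t=19  I6 read-ops
t=21  I6 finished on ADD
t=22  I6→R2
t=26  I5 finished on DIV
t=27  I5→R4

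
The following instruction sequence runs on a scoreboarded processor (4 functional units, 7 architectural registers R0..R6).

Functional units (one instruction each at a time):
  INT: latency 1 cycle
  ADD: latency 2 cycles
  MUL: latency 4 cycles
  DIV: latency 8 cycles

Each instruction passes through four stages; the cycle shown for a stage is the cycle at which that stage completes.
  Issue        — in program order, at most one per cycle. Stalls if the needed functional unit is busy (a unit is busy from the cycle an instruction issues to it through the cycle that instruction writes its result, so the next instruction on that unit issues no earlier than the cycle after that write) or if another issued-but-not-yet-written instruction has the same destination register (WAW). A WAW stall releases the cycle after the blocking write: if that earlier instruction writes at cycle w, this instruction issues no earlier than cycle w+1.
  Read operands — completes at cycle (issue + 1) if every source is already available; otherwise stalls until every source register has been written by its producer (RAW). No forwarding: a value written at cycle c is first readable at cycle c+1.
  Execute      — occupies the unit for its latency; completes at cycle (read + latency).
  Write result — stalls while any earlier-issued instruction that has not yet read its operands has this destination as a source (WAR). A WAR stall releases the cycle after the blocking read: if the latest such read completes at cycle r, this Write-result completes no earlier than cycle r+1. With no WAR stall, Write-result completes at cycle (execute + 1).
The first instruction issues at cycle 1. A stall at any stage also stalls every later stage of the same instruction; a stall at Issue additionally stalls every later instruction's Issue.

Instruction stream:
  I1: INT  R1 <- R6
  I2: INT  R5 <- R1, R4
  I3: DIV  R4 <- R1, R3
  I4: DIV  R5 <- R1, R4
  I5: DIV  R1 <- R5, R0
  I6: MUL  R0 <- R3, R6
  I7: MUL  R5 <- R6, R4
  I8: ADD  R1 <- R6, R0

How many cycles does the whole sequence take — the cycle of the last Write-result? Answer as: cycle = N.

c1: I1→INT
c2: I1 RO
c3: I1 EX
c4: I1 WR R1
c5: I2→INT
c6: I2 RO | I3→DIV
c7: I2 EX | I3 RO
c8: I2 WR R5
c15: I3 EX
c16: I3 WR R4
c17: I4→DIV
c18: I4 RO
c26: I4 EX
c27: I4 WR R5
c28: I5→DIV
c29: I5 RO | I6→MUL
c30: I6 RO
c34: I6 EX
c35: I6 WR R0
c36: I7→MUL
c37: I5 EX | I7 RO
c38: I5 WR R1
c39: I8→ADD
c40: I8 RO
c41: I7 EX
c42: I7 WR R5 | I8 EX
c43: I8 WR R1

cycle = 43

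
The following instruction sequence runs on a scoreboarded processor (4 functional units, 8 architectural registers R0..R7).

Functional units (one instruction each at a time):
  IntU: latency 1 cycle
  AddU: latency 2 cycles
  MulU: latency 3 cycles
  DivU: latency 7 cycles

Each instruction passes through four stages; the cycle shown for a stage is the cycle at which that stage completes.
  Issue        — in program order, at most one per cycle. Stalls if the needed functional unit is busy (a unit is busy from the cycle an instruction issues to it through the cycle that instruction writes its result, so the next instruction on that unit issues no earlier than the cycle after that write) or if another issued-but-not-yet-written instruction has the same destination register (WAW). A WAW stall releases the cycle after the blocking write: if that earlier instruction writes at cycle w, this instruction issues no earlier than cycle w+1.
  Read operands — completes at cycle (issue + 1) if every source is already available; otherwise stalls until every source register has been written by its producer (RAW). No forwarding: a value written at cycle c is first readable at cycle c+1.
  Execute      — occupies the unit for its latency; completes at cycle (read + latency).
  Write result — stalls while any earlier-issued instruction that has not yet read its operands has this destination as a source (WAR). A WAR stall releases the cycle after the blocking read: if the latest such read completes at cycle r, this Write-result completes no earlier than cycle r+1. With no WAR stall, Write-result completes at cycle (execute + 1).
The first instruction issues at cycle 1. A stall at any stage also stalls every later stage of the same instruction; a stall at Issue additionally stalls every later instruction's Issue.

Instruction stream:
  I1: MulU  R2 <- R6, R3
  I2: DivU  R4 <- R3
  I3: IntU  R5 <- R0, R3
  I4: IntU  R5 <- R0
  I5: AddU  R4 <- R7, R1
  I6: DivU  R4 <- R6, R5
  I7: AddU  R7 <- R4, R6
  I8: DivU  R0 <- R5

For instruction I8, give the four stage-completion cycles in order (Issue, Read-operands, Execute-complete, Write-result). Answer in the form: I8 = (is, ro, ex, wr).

[1] issue I1 (MulU)
[2] I1 read-ops, issue I2 (DivU)
[3] I2 read-ops, issue I3 (IntU)
[4] I3 read-ops
[5] I1 finished on MulU, I3 finished on IntU
[6] I1→R2, I3→R5
[7] issue I4 (IntU)
[8] I4 read-ops
[9] I4 finished on IntU
[10] I2 finished on DivU, I4→R5
[11] I2→R4
[12] issue I5 (AddU)
[13] I5 read-ops
[15] I5 finished on AddU
[16] I5→R4
[17] issue I6 (DivU)
[18] I6 read-ops, issue I7 (AddU)
[25] I6 finished on DivU
[26] I6→R4
[27] I7 read-ops, issue I8 (DivU)
[28] I8 read-ops
[29] I7 finished on AddU
[30] I7→R7
[35] I8 finished on DivU
[36] I8→R0

I8 = (27, 28, 35, 36)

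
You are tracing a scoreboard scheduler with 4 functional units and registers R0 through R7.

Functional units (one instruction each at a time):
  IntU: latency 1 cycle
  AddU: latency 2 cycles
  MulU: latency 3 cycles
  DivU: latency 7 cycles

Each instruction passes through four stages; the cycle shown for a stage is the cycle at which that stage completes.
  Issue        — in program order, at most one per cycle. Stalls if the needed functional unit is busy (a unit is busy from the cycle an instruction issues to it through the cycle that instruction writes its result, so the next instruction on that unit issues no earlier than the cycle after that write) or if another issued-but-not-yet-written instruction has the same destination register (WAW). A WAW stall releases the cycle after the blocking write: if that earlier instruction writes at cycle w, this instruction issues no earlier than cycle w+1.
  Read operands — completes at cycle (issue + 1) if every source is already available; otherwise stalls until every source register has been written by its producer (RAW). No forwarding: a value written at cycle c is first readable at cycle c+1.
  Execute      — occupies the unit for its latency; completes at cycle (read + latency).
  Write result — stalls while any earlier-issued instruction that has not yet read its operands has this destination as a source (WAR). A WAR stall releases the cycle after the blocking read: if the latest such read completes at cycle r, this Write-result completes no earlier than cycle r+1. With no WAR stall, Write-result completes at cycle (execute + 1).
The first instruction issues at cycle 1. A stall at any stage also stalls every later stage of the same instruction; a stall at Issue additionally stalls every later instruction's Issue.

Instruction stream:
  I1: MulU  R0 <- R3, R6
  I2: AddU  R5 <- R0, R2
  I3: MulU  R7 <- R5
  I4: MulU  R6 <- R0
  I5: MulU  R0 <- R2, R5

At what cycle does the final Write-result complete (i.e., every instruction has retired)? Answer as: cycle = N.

[1] I1 issues→MulU
[2] I1 reads | I2 issues→AddU
[5] I1 exec-done
[6] I1 writes R0
[7] I2 reads | I3 issues→MulU
[9] I2 exec-done
[10] I2 writes R5
[11] I3 reads
[14] I3 exec-done
[15] I3 writes R7
[16] I4 issues→MulU
[17] I4 reads
[20] I4 exec-done
[21] I4 writes R6
[22] I5 issues→MulU
[23] I5 reads
[26] I5 exec-done
[27] I5 writes R0

cycle = 27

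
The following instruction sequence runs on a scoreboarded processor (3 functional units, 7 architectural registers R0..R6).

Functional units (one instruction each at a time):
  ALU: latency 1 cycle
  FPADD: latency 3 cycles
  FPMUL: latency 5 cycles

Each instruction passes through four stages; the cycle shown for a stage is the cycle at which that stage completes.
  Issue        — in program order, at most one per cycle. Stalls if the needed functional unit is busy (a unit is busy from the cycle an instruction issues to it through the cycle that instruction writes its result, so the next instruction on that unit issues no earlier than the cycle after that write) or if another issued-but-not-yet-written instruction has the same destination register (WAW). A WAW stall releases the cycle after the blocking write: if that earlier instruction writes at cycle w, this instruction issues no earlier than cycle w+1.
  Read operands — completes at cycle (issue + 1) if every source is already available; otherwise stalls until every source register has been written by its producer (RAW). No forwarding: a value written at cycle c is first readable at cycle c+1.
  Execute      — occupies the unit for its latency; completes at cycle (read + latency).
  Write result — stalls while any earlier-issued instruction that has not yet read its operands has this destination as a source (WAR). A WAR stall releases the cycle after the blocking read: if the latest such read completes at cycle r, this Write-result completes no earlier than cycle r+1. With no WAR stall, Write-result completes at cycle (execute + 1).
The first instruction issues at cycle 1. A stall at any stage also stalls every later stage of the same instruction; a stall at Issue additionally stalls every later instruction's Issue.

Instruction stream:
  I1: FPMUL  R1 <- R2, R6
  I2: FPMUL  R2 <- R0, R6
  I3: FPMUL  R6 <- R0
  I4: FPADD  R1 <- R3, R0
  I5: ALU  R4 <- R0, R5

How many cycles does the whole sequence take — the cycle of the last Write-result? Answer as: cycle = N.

cycle = 24

c1: I1 issues→FPMUL
c2: I1 reads
c7: I1 exec-done
c8: I1 writes R1
c9: I2 issues→FPMUL
c10: I2 reads
c15: I2 exec-done
c16: I2 writes R2
c17: I3 issues→FPMUL
c18: I3 reads | I4 issues→FPADD
c19: I4 reads | I5 issues→ALU
c20: I5 reads
c21: I5 exec-done
c22: I4 exec-done | I5 writes R4
c23: I3 exec-done | I4 writes R1
c24: I3 writes R6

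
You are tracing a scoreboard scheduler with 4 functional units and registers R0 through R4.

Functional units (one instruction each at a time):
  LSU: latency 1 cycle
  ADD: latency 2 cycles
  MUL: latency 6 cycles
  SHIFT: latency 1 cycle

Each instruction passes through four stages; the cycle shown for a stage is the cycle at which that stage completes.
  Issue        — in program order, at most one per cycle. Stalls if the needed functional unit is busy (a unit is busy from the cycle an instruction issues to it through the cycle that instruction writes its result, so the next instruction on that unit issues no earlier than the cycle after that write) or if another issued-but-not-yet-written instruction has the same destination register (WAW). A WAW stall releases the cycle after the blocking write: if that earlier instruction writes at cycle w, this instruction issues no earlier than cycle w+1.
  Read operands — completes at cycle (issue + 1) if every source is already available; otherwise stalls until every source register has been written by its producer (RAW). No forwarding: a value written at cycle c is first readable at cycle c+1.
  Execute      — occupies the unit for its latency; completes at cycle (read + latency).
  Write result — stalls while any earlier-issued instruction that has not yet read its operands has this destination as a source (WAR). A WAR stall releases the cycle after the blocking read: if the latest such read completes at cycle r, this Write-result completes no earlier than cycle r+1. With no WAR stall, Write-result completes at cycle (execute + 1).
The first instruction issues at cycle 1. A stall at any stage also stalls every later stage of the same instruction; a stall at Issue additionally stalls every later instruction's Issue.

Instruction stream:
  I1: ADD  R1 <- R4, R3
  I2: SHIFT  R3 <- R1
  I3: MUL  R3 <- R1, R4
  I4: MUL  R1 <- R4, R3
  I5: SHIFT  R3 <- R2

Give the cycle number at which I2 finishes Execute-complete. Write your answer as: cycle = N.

cycle = 7

1) issue 1, read 2, done 4, write 5
2) issue 2, read 6, done 7, write 8  <RAW R1: wait I1 write@5>
3) issue 9, read 10, done 16, write 17  <WAW R3: wait I2 write@8>
4) issue 18, read 19, done 25, write 26  <struct: MUL busy until I3 writes@17>
5) issue 19, read 20, done 21, write 22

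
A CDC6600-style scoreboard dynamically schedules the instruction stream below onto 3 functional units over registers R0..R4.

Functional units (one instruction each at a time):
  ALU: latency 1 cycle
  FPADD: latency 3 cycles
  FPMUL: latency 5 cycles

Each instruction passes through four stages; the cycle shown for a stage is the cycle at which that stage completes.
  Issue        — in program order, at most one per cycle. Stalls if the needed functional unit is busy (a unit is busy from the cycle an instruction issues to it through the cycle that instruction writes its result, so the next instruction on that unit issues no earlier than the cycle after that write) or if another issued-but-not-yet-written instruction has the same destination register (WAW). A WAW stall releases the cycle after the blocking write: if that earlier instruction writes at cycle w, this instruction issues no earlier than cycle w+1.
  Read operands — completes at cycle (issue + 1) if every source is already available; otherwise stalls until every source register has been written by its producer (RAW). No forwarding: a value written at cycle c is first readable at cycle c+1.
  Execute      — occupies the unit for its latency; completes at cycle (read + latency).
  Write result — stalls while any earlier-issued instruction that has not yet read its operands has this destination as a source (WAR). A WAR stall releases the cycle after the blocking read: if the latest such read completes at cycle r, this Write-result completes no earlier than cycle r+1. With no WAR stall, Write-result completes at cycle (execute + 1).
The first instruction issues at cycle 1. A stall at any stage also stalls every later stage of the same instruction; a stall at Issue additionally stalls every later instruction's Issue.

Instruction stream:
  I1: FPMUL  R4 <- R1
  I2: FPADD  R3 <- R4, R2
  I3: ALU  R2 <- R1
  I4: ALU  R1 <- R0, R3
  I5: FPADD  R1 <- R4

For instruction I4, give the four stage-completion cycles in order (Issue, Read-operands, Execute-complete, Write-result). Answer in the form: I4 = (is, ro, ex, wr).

t=1  I1 issues→FPMUL
t=2  I1 reads · I2 issues→FPADD
t=3  I3 issues→ALU
t=4  I3 reads
t=5  I3 exec-done
t=7  I1 exec-done
t=8  I1 writes R4
t=9  I2 reads
t=10  I3 writes R2
t=11  I4 issues→ALU
t=12  I2 exec-done
t=13  I2 writes R3
t=14  I4 reads
t=15  I4 exec-done
t=16  I4 writes R1
t=17  I5 issues→FPADD
t=18  I5 reads
t=21  I5 exec-done
t=22  I5 writes R1

I4 = (11, 14, 15, 16)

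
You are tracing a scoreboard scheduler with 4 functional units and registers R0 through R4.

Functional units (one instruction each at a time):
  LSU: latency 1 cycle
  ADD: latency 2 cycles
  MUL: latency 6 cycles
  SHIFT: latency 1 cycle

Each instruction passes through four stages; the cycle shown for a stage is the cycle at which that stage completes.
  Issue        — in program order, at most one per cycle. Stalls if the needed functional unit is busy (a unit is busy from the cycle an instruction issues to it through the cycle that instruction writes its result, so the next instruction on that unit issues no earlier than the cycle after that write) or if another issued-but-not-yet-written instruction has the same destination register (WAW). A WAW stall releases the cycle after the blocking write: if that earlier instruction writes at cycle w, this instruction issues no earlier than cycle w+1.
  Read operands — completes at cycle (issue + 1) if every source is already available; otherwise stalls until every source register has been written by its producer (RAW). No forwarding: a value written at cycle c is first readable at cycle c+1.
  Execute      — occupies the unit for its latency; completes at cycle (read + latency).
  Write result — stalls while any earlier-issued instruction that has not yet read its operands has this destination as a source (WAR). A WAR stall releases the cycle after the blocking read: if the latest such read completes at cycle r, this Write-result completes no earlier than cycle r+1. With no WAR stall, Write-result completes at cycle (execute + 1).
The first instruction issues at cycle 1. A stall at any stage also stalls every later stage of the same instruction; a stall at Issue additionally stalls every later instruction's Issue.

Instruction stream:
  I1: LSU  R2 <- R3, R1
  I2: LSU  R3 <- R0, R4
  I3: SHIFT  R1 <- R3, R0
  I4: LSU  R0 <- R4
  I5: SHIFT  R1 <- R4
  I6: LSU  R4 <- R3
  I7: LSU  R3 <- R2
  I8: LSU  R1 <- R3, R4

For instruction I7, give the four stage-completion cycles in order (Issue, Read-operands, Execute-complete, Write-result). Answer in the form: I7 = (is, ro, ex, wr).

I7 = (17, 18, 19, 20)

I1 -> (1, 2, 3, 4)
I2 -> (5, 6, 7, 8)  // struct: LSU busy until I1 writes@4
I3 -> (6, 9, 10, 11)  // RAW R3: wait I2 write@8
I4 -> (9, 10, 11, 12)  // struct: LSU busy until I2 writes@8
I5 -> (12, 13, 14, 15)  // struct: SHIFT busy until I3 writes@11
I6 -> (13, 14, 15, 16)
I7 -> (17, 18, 19, 20)  // struct: LSU busy until I6 writes@16
I8 -> (21, 22, 23, 24)  // struct: LSU busy until I7 writes@20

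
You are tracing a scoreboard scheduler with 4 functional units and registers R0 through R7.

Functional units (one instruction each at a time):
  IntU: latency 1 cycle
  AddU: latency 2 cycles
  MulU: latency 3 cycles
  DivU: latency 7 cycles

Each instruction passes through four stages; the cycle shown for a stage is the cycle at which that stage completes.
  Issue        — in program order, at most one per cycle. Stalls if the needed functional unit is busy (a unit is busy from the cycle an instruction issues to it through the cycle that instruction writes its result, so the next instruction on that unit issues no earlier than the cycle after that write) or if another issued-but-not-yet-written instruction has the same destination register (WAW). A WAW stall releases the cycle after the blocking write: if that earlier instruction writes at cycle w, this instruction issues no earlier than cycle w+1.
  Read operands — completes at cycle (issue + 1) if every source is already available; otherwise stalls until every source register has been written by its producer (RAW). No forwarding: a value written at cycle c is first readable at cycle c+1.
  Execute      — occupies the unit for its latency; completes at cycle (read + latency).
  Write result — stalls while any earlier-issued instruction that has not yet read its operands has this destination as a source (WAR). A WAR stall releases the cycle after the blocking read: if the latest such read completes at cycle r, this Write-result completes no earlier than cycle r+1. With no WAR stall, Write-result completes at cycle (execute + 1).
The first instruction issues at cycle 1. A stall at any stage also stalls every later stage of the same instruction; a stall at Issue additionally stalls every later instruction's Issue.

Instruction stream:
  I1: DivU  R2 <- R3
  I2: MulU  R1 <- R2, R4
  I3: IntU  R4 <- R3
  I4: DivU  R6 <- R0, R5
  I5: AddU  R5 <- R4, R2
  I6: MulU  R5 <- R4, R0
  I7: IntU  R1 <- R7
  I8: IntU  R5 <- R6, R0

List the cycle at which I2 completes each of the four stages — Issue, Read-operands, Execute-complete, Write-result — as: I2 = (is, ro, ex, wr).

I1: IS=1 RO=2 EX=9 WR=10
I2: IS=2 RO=11 EX=14 WR=15  [RAW R2: wait I1 write@10]
I3: IS=3 RO=4 EX=5 WR=12  [WAR R4: wait I2 read@11]
I4: IS=11 RO=12 EX=19 WR=20  [struct: DivU busy until I1 writes@10]
I5: IS=12 RO=13 EX=15 WR=16
I6: IS=17 RO=18 EX=21 WR=22  [WAW R5: wait I5 write@16]
I7: IS=18 RO=19 EX=20 WR=21
I8: IS=23 RO=24 EX=25 WR=26  [WAW R5: wait I6 write@22]

I2 = (2, 11, 14, 15)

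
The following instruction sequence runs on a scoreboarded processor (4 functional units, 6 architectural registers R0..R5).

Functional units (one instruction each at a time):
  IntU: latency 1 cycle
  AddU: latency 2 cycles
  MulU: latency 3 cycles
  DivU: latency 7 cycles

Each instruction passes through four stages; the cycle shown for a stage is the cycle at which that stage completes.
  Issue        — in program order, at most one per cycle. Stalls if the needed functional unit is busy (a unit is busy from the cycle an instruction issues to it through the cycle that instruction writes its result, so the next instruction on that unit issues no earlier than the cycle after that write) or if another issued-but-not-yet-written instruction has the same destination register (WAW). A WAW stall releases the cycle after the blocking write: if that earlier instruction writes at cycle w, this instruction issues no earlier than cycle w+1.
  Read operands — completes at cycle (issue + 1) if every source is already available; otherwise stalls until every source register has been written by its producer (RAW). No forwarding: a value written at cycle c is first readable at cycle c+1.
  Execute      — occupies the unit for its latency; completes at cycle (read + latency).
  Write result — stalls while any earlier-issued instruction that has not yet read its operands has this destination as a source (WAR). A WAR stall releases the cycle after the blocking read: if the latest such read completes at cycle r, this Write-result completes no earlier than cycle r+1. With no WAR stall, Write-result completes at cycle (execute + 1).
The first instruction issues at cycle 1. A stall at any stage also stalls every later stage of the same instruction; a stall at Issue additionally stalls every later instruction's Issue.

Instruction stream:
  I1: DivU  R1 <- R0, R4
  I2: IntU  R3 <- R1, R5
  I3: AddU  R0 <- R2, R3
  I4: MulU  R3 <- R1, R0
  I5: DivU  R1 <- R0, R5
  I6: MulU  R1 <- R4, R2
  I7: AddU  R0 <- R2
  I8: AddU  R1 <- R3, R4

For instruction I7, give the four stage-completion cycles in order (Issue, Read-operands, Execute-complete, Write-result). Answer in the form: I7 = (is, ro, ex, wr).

[1] I1 dispatched to DivU
[2] I1 operands ready | I2 dispatched to IntU
[3] I3 dispatched to AddU
[9] I1 complete
[10] R1←I1
[11] I2 operands ready
[12] I2 complete
[13] R3←I2
[14] I3 operands ready | I4 dispatched to MulU
[15] I5 dispatched to DivU
[16] I3 complete
[17] R0←I3
[18] I4 operands ready | I5 operands ready
[21] I4 complete
[22] R3←I4
[25] I5 complete
[26] R1←I5
[27] I6 dispatched to MulU
[28] I6 operands ready | I7 dispatched to AddU
[29] I7 operands ready
[31] I6 complete | I7 complete
[32] R1←I6 | R0←I7
[33] I8 dispatched to AddU
[34] I8 operands ready
[36] I8 complete
[37] R1←I8

I7 = (28, 29, 31, 32)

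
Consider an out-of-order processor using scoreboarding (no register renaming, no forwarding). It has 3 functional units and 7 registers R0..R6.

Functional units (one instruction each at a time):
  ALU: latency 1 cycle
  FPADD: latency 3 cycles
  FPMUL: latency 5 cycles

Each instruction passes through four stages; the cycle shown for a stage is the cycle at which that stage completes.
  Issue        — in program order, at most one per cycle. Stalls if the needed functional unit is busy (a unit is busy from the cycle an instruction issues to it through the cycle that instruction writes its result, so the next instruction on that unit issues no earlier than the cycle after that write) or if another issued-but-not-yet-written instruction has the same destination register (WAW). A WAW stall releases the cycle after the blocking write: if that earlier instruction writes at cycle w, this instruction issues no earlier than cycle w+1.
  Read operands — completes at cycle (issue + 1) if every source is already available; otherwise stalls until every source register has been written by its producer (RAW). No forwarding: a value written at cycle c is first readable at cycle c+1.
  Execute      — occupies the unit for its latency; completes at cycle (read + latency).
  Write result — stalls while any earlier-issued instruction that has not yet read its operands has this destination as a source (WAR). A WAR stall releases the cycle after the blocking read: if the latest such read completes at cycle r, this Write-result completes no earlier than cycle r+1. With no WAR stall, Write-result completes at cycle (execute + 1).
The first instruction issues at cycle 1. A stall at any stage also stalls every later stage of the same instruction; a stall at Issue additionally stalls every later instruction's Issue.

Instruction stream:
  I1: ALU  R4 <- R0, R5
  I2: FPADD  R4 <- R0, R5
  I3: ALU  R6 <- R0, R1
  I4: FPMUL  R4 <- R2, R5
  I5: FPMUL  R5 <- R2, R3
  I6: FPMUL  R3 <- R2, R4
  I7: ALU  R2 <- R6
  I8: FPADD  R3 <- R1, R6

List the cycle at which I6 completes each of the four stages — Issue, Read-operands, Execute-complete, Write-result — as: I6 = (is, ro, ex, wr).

I6 = (27, 28, 33, 34)

[I1] 1/2/3/4
[I2] 5/6/9/10  (WAW R4: wait I1 write@4)
[I3] 6/7/8/9
[I4] 11/12/17/18  (WAW R4: wait I2 write@10)
[I5] 19/20/25/26  (struct: FPMUL busy until I4 writes@18)
[I6] 27/28/33/34  (struct: FPMUL busy until I5 writes@26)
[I7] 28/29/30/31
[I8] 35/36/39/40  (WAW R3: wait I6 write@34)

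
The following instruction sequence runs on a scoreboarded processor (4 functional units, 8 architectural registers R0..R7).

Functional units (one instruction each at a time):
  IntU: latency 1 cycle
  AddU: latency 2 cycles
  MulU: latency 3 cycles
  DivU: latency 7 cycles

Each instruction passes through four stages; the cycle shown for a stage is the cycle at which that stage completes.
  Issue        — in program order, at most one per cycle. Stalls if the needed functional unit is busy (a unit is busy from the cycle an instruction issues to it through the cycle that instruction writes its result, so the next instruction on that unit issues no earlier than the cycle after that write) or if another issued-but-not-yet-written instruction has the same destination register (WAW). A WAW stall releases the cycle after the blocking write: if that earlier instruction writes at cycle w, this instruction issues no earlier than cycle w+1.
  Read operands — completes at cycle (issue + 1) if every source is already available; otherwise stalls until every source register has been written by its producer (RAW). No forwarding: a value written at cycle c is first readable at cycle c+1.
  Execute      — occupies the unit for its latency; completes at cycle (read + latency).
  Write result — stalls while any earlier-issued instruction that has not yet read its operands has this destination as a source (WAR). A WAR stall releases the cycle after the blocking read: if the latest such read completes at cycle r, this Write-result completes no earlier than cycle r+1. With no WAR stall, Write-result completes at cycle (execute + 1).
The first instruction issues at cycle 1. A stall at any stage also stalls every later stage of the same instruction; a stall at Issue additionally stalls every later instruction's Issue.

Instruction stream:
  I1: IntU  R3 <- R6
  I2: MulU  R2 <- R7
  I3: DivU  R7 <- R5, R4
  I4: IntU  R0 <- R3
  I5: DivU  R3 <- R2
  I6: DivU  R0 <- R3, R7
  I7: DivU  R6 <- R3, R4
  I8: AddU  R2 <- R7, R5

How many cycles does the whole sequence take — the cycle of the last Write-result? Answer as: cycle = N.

cycle = 42

I1: IS=1 RO=2 EX=3 WR=4
I2: IS=2 RO=3 EX=6 WR=7
I3: IS=3 RO=4 EX=11 WR=12
I4: IS=5 RO=6 EX=7 WR=8  [struct: IntU busy until I1 writes@4]
I5: IS=13 RO=14 EX=21 WR=22  [struct: DivU busy until I3 writes@12]
I6: IS=23 RO=24 EX=31 WR=32  [struct: DivU busy until I5 writes@22]
I7: IS=33 RO=34 EX=41 WR=42  [struct: DivU busy until I6 writes@32]
I8: IS=34 RO=35 EX=37 WR=38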